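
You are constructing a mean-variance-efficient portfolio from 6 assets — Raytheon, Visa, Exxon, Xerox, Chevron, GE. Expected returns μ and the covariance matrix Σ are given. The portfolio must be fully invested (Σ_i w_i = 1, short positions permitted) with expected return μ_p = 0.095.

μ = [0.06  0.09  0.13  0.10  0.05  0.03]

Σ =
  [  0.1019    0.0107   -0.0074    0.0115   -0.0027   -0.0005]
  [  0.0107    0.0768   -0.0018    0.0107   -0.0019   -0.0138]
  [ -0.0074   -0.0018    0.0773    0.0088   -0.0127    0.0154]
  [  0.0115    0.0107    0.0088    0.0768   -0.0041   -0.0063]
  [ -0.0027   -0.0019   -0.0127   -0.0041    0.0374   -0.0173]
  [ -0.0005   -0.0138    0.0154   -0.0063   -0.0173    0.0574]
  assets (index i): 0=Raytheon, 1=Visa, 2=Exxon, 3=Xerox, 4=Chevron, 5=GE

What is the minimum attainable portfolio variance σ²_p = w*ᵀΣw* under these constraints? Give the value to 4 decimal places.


0.0160

u=Σ⁻¹μ = [0.5445  1.2911  1.8387  1.0858  2.7884  1.3041]
v=Σ⁻¹𝟙 = [9.0038  17.7467  14.1192  13.1239  50.5532  34.6554]
a=μᵀu=0.675024  b=𝟙ᵀu=8.852637  c=𝟙ᵀv=139.202193  D=ac−b²=15.595656
λ₁=(c·0.095−b)/D = (139.202193·0.095−8.852637)/15.595656 = 0.280307
λ₂=(a−b·0.095)/D = (0.675024−8.852637·0.095)/15.595656 = -0.010642
w* = 0.280307·u + -0.010642·v:
  w_0 = 0.280307·0.5445 + -0.010642·9.0038 = 0.0568  (Raytheon)
  w_1 = 0.280307·1.2911 + -0.010642·17.7467 = 0.1730  (Visa)
  w_2 = 0.280307·1.8387 + -0.010642·14.1192 = 0.3651  (Exxon)
  w_3 = 0.280307·1.0858 + -0.010642·13.1239 = 0.1647  (Xerox)
  w_4 = 0.280307·2.7884 + -0.010642·50.5532 = 0.2436  (Chevron)
  w_5 = 0.280307·1.3041 + -0.010642·34.6554 = -0.0033  (GE)
Σw_i=1.0000  μᵀw=0.0950
σ²=wᵀΣw=λ₁·μ_p+λ₂ = 0.280307·0.095 + -0.010642 = 0.015987 ≈ 0.0160


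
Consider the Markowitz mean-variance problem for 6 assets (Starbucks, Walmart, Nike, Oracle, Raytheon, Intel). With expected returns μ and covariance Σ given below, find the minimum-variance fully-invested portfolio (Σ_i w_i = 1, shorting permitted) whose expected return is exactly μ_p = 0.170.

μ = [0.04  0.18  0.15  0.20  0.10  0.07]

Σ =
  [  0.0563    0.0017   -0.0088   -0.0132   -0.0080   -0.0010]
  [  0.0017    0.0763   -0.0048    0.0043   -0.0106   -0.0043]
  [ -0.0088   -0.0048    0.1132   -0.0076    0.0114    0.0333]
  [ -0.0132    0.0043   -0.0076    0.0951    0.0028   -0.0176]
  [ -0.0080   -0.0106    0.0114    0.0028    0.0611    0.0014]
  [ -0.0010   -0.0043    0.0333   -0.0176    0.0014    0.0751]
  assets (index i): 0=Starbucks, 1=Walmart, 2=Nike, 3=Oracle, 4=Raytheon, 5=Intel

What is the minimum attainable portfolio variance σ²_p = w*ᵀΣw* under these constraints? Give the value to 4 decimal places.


g=Σ⁻¹μ = [1.6955  2.5910  1.2107  2.4658  1.9439  1.1078]
h=Σ⁻¹𝟙 = [25.1164  15.6850  6.0055  16.0022  20.1728  15.2593]
a=μᵀg=1.480894  b=𝟙ᵀg=11.014672  c=𝟙ᵀh=98.241380  D=ac−b²=24.162098
λ₁=(c·0.170−b)/D = (98.241380·0.170−11.014672)/24.162098 = 0.235342
λ₂=(a−b·0.170)/D = (1.480894−11.014672·0.170)/24.162098 = -0.016207
w* = 0.235342·g + -0.016207·h:
  w_0 = 0.235342·1.6955 + -0.016207·25.1164 = -0.0080  (Starbucks)
  w_1 = 0.235342·2.5910 + -0.016207·15.6850 = 0.3556  (Walmart)
  w_2 = 0.235342·1.2107 + -0.016207·6.0055 = 0.1876  (Nike)
  w_3 = 0.235342·2.4658 + -0.016207·16.0022 = 0.3209  (Oracle)
  w_4 = 0.235342·1.9439 + -0.016207·20.1728 = 0.1305  (Raytheon)
  w_5 = 0.235342·1.1078 + -0.016207·15.2593 = 0.0134  (Intel)
Σw_i=1.0000  μᵀw=0.1700
σ²=wᵀΣw=λ₁·μ_p+λ₂ = 0.235342·0.170 + -0.016207 = 0.023801 ≈ 0.0238

0.0238


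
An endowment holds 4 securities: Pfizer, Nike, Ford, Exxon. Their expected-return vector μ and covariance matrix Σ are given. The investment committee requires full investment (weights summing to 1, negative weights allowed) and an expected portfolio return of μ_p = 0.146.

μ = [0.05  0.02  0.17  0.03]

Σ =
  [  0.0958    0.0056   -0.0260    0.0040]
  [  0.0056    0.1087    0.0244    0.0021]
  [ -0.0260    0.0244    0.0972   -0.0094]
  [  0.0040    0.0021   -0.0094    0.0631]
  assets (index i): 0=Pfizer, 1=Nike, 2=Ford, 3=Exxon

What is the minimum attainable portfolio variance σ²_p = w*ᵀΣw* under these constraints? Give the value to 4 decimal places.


0.0499

g=Σ⁻¹μ = [1.1147  -0.3853  2.2162  0.7477]
h=Σ⁻¹𝟙 = [13.3013  4.9918  14.2330  16.9588]
a=μᵀg=0.447212  b=𝟙ᵀg=3.693277  c=𝟙ᵀh=49.485001  D=ac−b²=8.489991
λ₁=(c·0.146−b)/D = (49.485001·0.146−3.693277)/8.489991 = 0.415964
λ₂=(a−b·0.146)/D = (0.447212−3.693277·0.146)/8.489991 = -0.010837
w* = 0.415964·g + -0.010837·h:
  w_0 = 0.415964·1.1147 + -0.010837·13.3013 = 0.3195  (Pfizer)
  w_1 = 0.415964·-0.3853 + -0.010837·4.9918 = -0.2144  (Nike)
  w_2 = 0.415964·2.2162 + -0.010837·14.2330 = 0.7676  (Ford)
  w_3 = 0.415964·0.7477 + -0.010837·16.9588 = 0.1273  (Exxon)
Σw_i=1.0000  μᵀw=0.1460
σ²=wᵀΣw=λ₁·μ_p+λ₂ = 0.415964·0.146 + -0.010837 = 0.049894 ≈ 0.0499


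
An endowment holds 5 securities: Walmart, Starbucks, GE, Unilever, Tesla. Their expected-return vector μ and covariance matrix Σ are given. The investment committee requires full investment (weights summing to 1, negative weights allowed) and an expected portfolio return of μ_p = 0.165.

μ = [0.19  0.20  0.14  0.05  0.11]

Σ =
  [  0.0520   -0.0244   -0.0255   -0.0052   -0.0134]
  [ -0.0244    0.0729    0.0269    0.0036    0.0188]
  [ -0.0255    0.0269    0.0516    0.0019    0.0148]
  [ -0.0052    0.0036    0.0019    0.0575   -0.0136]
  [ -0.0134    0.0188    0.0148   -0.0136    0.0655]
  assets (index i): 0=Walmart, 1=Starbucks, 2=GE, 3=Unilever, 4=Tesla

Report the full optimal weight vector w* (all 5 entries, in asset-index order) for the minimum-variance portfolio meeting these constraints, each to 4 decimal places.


x=Σ⁻¹μ = [7.9408  3.2586  4.3849  1.6455  1.7195]
y=Σ⁻¹𝟙 = [47.0792  12.1957  29.7063  24.5846  19.7905]
a=μᵀx=3.045775  b=𝟙ᵀx=18.949262  c=𝟙ᵀy=133.356379  D=ac−b²=47.098963
λ₁=(c·0.165−b)/D = (133.356379·0.165−18.949262)/47.098963 = 0.064854
λ₂=(a−b·0.165)/D = (3.045775−18.949262·0.165)/47.098963 = -0.001717
w* = 0.064854·x + -0.001717·y:
  w_0 = 0.064854·7.9408 + -0.001717·47.0792 = 0.4342  (Walmart)
  w_1 = 0.064854·3.2586 + -0.001717·12.1957 = 0.1904  (Starbucks)
  w_2 = 0.064854·4.3849 + -0.001717·29.7063 = 0.2334  (GE)
  w_3 = 0.064854·1.6455 + -0.001717·24.5846 = 0.0645  (Unilever)
  w_4 = 0.064854·1.7195 + -0.001717·19.7905 = 0.0775  (Tesla)
Σw_i=1.0000  μᵀw=0.1650
σ²=wᵀΣw=λ₁·μ_p+λ₂ = 0.064854·0.165 + -0.001717 = 0.008984 ≈ 0.0090

0.4342  0.1904  0.2334  0.0645  0.0775


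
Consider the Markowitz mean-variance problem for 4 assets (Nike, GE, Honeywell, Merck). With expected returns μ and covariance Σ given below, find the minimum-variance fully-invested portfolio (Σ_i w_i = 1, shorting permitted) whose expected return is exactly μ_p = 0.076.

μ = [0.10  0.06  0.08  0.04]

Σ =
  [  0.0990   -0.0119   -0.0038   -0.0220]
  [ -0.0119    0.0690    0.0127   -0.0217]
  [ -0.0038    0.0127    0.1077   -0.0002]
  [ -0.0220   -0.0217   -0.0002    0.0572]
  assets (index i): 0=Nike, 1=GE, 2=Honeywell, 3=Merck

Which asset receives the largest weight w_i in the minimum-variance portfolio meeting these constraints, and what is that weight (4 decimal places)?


g=Σ⁻¹μ = [1.6735  1.6682  0.6088  1.9780]
h=Σ⁻¹𝟙 = [21.9823  28.6199  6.7542  36.8184]
a=μᵀg=0.395268  b=𝟙ᵀg=5.928490  c=𝟙ᵀh=94.174722  D=ac−b²=2.077247
λ₁=(c·0.076−b)/D = (94.174722·0.076−5.928490)/2.077247 = 0.591547
λ₂=(a−b·0.076)/D = (0.395268−5.928490·0.076)/2.077247 = -0.026620
w* = 0.591547·g + -0.026620·h:
  w_0 = 0.591547·1.6735 + -0.026620·21.9823 = 0.4048  (Nike)
  w_1 = 0.591547·1.6682 + -0.026620·28.6199 = 0.2249  (GE)
  w_2 = 0.591547·0.6088 + -0.026620·6.7542 = 0.1803  (Honeywell)
  w_3 = 0.591547·1.9780 + -0.026620·36.8184 = 0.1899  (Merck)
Σw_i=1.0000  μᵀw=0.0760
σ²=wᵀΣw=λ₁·μ_p+λ₂ = 0.591547·0.076 + -0.026620 = 0.018337 ≈ 0.0183

Nike (0.4048)


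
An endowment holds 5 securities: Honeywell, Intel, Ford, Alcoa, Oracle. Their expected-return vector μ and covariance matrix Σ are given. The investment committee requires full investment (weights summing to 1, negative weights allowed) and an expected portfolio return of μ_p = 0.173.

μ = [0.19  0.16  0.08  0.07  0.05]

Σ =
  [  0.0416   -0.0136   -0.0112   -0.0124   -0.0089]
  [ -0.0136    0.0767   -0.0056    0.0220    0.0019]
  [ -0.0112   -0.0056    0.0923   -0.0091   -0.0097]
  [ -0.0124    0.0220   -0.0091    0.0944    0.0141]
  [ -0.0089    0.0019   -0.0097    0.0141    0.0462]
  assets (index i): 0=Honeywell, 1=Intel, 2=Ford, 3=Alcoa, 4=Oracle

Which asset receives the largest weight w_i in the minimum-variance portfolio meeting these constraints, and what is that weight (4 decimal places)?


p=Σ⁻¹μ = [6.9901  3.2122  2.2507  0.7486  2.5408]
q=Σ⁻¹𝟙 = [45.7342  19.2248  21.7830  9.5411  31.3262]
a=μᵀp=2.201557  b=𝟙ᵀp=15.742292  c=𝟙ᵀq=127.609335  D=ac−b²=33.119540
λ₁=(c·0.173−b)/D = (127.609335·0.173−15.742292)/33.119540 = 0.191250
λ₂=(a−b·0.173)/D = (2.201557−15.742292·0.173)/33.119540 = -0.015757
w* = 0.191250·p + -0.015757·q:
  w_0 = 0.191250·6.9901 + -0.015757·45.7342 = 0.6162  (Honeywell)
  w_1 = 0.191250·3.2122 + -0.015757·19.2248 = 0.3114  (Intel)
  w_2 = 0.191250·2.2507 + -0.015757·21.7830 = 0.0872  (Ford)
  w_3 = 0.191250·0.7486 + -0.015757·9.5411 = -0.0072  (Alcoa)
  w_4 = 0.191250·2.5408 + -0.015757·31.3262 = -0.0077  (Oracle)
Σw_i=1.0000  μᵀw=0.1730
σ²=wᵀΣw=λ₁·μ_p+λ₂ = 0.191250·0.173 + -0.015757 = 0.017329 ≈ 0.0173

Honeywell (0.6162)


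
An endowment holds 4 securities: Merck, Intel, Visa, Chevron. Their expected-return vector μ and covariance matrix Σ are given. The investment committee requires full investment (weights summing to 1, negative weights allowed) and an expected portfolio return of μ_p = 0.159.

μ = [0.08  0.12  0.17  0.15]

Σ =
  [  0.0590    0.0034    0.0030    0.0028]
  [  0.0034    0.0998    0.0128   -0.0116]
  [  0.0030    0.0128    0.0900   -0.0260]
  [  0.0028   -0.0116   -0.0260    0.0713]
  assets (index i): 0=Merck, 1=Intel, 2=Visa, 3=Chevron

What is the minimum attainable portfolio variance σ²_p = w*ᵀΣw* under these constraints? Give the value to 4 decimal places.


0.0248

x=Σ⁻¹μ = [1.0011  1.2068  2.6122  3.2134]
y=Σ⁻¹𝟙 = [14.6262  9.9722  15.1565  20.6002]
a=μᵀx=1.150974  b=𝟙ᵀx=8.033389  c=𝟙ᵀy=60.355064  D=ac−b²=4.931803
λ₁=(c·0.159−b)/D = (60.355064·0.159−8.033389)/4.931803 = 0.316936
λ₂=(a−b·0.159)/D = (1.150974−8.033389·0.159)/4.931803 = -0.025616
w* = 0.316936·x + -0.025616·y:
  w_0 = 0.316936·1.0011 + -0.025616·14.6262 = -0.0574  (Merck)
  w_1 = 0.316936·1.2068 + -0.025616·9.9722 = 0.1270  (Intel)
  w_2 = 0.316936·2.6122 + -0.025616·15.1565 = 0.4396  (Visa)
  w_3 = 0.316936·3.2134 + -0.025616·20.6002 = 0.4907  (Chevron)
Σw_i=1.0000  μᵀw=0.1590
σ²=wᵀΣw=λ₁·μ_p+λ₂ = 0.316936·0.159 + -0.025616 = 0.024777 ≈ 0.0248


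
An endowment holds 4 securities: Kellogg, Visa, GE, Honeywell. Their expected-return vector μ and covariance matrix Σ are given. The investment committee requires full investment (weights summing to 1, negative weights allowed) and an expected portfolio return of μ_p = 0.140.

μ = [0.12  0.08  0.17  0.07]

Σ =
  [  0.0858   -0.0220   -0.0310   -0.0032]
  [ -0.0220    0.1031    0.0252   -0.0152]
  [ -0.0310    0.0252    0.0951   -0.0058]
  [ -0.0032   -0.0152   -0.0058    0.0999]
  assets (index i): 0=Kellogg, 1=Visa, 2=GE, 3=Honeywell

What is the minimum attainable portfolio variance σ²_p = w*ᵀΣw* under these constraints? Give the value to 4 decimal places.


p=Σ⁻¹μ = [2.5482  0.8767  2.4504  1.0580]
q=Σ⁻¹𝟙 = [20.6942  12.4846  14.7719  13.4301]
a=μᵀp=0.866561  b=𝟙ᵀp=6.933394  c=𝟙ᵀq=61.380725  D=ac−b²=5.118183
λ₁=(c·0.140−b)/D = (61.380725·0.140−6.933394)/5.118183 = 0.324316
λ₂=(a−b·0.140)/D = (0.866561−6.933394·0.140)/5.118183 = -0.020342
w* = 0.324316·p + -0.020342·q:
  w_0 = 0.324316·2.5482 + -0.020342·20.6942 = 0.4055  (Kellogg)
  w_1 = 0.324316·0.8767 + -0.020342·12.4846 = 0.0304  (Visa)
  w_2 = 0.324316·2.4504 + -0.020342·14.7719 = 0.4942  (GE)
  w_3 = 0.324316·1.0580 + -0.020342·13.4301 = 0.0699  (Honeywell)
Σw_i=1.0000  μᵀw=0.1400
σ²=wᵀΣw=λ₁·μ_p+λ₂ = 0.324316·0.140 + -0.020342 = 0.025062 ≈ 0.0251

0.0251


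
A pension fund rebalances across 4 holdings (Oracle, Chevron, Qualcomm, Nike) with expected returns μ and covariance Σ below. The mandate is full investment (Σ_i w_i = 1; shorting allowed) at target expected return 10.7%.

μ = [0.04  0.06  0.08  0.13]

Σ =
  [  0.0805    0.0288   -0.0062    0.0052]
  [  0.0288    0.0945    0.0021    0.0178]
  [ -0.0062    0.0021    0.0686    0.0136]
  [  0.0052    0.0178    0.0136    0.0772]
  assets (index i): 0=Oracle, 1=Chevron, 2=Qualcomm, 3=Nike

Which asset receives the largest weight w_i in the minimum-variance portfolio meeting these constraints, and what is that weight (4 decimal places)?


Nike (0.6084)

g=Σ⁻¹μ = [0.3939  0.2223  0.9083  1.4461]
h=Σ⁻¹𝟙 = [11.0279  5.3017  13.7121  8.5725]
a=μᵀg=0.289755  b=𝟙ᵀg=2.970620  c=𝟙ᵀh=38.614306  D=ac−b²=2.364095
λ₁=(c·0.107−b)/D = (38.614306·0.107−2.970620)/2.364095 = 0.491144
λ₂=(a−b·0.107)/D = (0.289755−2.970620·0.107)/2.364095 = -0.011887
w* = 0.491144·g + -0.011887·h:
  w_0 = 0.491144·0.3939 + -0.011887·11.0279 = 0.0624  (Oracle)
  w_1 = 0.491144·0.2223 + -0.011887·5.3017 = 0.0462  (Chevron)
  w_2 = 0.491144·0.9083 + -0.011887·13.7121 = 0.2831  (Qualcomm)
  w_3 = 0.491144·1.4461 + -0.011887·8.5725 = 0.6084  (Nike)
Σw_i=1.0000  μᵀw=0.1070
σ²=wᵀΣw=λ₁·μ_p+λ₂ = 0.491144·0.107 + -0.011887 = 0.040666 ≈ 0.0407


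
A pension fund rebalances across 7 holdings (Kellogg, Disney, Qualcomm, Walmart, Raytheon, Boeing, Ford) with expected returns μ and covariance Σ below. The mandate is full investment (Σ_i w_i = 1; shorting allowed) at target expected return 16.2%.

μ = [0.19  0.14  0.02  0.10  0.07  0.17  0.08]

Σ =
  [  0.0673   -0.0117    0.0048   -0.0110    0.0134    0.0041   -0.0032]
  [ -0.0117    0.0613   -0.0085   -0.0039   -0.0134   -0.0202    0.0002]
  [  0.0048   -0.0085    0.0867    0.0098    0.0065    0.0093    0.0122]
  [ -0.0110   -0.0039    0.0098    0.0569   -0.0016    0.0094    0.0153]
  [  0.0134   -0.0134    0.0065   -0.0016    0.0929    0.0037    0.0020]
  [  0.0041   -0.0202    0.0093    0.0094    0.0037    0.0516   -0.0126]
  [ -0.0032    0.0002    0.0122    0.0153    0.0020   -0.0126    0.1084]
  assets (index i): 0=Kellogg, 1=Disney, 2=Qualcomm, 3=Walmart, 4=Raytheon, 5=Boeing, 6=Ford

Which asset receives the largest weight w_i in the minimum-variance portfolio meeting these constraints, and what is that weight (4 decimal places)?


p=Σ⁻¹μ = [3.5795  4.7899  -0.4446  1.7490  0.7692  4.8825  1.1913]
q=Σ⁻¹𝟙 = [19.2381  33.7838  6.7236  15.3605  11.3003  28.6814  9.9312]
a=μᵀp=2.495880  b=𝟙ᵀp=16.516847  c=𝟙ᵀq=125.018931  D=ac−b²=39.226049
λ₁=(c·0.162−b)/D = (125.018931·0.162−16.516847)/39.226049 = 0.095248
λ₂=(a−b·0.162)/D = (2.495880−16.516847·0.162)/39.226049 = -0.004585
w* = 0.095248·p + -0.004585·q:
  w_0 = 0.095248·3.5795 + -0.004585·19.2381 = 0.2527  (Kellogg)
  w_1 = 0.095248·4.7899 + -0.004585·33.7838 = 0.3013  (Disney)
  w_2 = 0.095248·-0.4446 + -0.004585·6.7236 = -0.0732  (Qualcomm)
  w_3 = 0.095248·1.7490 + -0.004585·15.3605 = 0.0962  (Walmart)
  w_4 = 0.095248·0.7692 + -0.004585·11.3003 = 0.0215  (Raytheon)
  w_5 = 0.095248·4.8825 + -0.004585·28.6814 = 0.3336  (Boeing)
  w_6 = 0.095248·1.1913 + -0.004585·9.9312 = 0.0679  (Ford)
Σw_i=1.0000  μᵀw=0.1620
σ²=wᵀΣw=λ₁·μ_p+λ₂ = 0.095248·0.162 + -0.004585 = 0.010845 ≈ 0.0108

Boeing (0.3336)


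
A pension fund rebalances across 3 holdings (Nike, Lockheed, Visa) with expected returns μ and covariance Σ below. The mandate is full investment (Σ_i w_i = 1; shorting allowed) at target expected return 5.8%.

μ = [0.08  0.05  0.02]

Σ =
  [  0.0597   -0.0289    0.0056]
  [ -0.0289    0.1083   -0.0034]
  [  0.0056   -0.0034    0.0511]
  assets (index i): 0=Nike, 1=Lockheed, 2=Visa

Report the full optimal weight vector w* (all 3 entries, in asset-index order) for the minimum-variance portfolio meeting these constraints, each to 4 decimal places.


0.4854  0.2959  0.2187

g=Σ⁻¹μ = [1.7720  0.9427  0.2599]
h=Σ⁻¹𝟙 = [22.7313  15.8688  18.1342]
a=μᵀg=0.194094  b=𝟙ᵀg=2.974625  c=𝟙ᵀh=56.734274  D=ac−b²=2.163370
λ₁=(c·0.058−b)/D = (56.734274·0.058−2.974625)/2.163370 = 0.146051
λ₂=(a−b·0.058)/D = (0.194094−2.974625·0.058)/2.163370 = 0.009968
w* = 0.146051·g + 0.009968·h:
  w_0 = 0.146051·1.7720 + 0.009968·22.7313 = 0.4854  (Nike)
  w_1 = 0.146051·0.9427 + 0.009968·15.8688 = 0.2959  (Lockheed)
  w_2 = 0.146051·0.2599 + 0.009968·18.1342 = 0.2187  (Visa)
Σw_i=1.0000  μᵀw=0.0580
σ²=wᵀΣw=λ₁·μ_p+λ₂ = 0.146051·0.058 + 0.009968 = 0.018439 ≈ 0.0184


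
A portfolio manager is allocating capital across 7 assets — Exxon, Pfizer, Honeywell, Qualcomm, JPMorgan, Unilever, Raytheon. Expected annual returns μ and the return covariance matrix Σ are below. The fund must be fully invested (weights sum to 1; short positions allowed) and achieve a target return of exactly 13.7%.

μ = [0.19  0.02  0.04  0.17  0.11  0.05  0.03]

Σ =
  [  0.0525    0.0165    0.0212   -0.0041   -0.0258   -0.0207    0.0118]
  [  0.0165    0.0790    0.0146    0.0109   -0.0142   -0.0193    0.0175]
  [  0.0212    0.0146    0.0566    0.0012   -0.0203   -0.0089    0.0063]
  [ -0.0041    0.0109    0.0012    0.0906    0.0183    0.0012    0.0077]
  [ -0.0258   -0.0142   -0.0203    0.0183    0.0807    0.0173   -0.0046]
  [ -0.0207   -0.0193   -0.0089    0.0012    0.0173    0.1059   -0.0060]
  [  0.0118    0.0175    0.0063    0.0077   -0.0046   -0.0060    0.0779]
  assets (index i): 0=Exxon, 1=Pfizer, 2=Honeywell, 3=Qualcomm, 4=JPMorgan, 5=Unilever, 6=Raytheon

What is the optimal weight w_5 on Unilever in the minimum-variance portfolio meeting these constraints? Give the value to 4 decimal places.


x=Σ⁻¹μ = [5.6481  -0.3478  -0.2922  1.7050  2.4026  1.0586  -0.3138]
y=Σ⁻¹𝟙 = [25.1275  9.6328  14.9380  5.5460  22.0181  14.1306  7.4990]
a=μᵀx=1.652169  b=𝟙ᵀx=9.860711  c=𝟙ᵀy=98.891990  D=ac−b²=66.152671
λ₁=(c·0.137−b)/D = (98.891990·0.137−9.860711)/66.152671 = 0.055742
λ₂=(a−b·0.137)/D = (1.652169−9.860711·0.137)/66.152671 = 0.004554
w* = 0.055742·x + 0.004554·y:
  w_0 = 0.055742·5.6481 + 0.004554·25.1275 = 0.4293  (Exxon)
  w_1 = 0.055742·-0.3478 + 0.004554·9.6328 = 0.0245  (Pfizer)
  w_2 = 0.055742·-0.2922 + 0.004554·14.9380 = 0.0517  (Honeywell)
  w_3 = 0.055742·1.7050 + 0.004554·5.5460 = 0.1203  (Qualcomm)
  w_4 = 0.055742·2.4026 + 0.004554·22.0181 = 0.2342  (JPMorgan)
  w_5 = 0.055742·1.0586 + 0.004554·14.1306 = 0.1234  (Unilever)
  w_6 = 0.055742·-0.3138 + 0.004554·7.4990 = 0.0167  (Raytheon)
Σw_i=1.0000  μᵀw=0.1370
σ²=wᵀΣw=λ₁·μ_p+λ₂ = 0.055742·0.137 + 0.004554 = 0.012191 ≈ 0.0122

0.1234


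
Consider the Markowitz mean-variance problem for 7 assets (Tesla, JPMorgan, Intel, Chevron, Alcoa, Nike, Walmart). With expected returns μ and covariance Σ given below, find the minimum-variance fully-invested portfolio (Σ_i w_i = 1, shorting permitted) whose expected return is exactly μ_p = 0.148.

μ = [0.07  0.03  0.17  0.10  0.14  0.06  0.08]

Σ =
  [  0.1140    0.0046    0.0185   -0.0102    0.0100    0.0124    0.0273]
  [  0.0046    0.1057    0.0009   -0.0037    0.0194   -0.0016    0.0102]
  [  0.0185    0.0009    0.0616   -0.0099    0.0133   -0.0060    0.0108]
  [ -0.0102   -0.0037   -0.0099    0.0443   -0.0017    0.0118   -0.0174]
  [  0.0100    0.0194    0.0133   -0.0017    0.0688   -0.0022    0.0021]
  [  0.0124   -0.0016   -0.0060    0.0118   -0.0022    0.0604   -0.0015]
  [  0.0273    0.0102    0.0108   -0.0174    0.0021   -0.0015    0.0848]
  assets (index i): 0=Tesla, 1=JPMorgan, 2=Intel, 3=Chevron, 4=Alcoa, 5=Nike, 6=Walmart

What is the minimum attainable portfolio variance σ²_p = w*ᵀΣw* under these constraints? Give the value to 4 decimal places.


u=Σ⁻¹μ = [-0.0710  -0.0219  2.8134  3.2186  1.5729  0.7463  1.2452]
v=Σ⁻¹𝟙 = [2.8751  7.3394  16.8228  30.1067  9.5161  12.6443  14.0071]
a=μᵀu=1.159112  b=𝟙ᵀu=9.503462  c=𝟙ᵀv=93.311462  D=ac−b²=17.842614
λ₁=(c·0.148−b)/D = (93.311462·0.148−9.503462)/17.842614 = 0.241368
λ₂=(a−b·0.148)/D = (1.159112−9.503462·0.148)/17.842614 = -0.013866
w* = 0.241368·u + -0.013866·v:
  w_0 = 0.241368·-0.0710 + -0.013866·2.8751 = -0.0570  (Tesla)
  w_1 = 0.241368·-0.0219 + -0.013866·7.3394 = -0.1071  (JPMorgan)
  w_2 = 0.241368·2.8134 + -0.013866·16.8228 = 0.4458  (Intel)
  w_3 = 0.241368·3.2186 + -0.013866·30.1067 = 0.3594  (Chevron)
  w_4 = 0.241368·1.5729 + -0.013866·9.5161 = 0.2477  (Alcoa)
  w_5 = 0.241368·0.7463 + -0.013866·12.6443 = 0.0048  (Nike)
  w_6 = 0.241368·1.2452 + -0.013866·14.0071 = 0.1063  (Walmart)
Σw_i=1.0000  μᵀw=0.1480
σ²=wᵀΣw=λ₁·μ_p+λ₂ = 0.241368·0.148 + -0.013866 = 0.021857 ≈ 0.0219

0.0219


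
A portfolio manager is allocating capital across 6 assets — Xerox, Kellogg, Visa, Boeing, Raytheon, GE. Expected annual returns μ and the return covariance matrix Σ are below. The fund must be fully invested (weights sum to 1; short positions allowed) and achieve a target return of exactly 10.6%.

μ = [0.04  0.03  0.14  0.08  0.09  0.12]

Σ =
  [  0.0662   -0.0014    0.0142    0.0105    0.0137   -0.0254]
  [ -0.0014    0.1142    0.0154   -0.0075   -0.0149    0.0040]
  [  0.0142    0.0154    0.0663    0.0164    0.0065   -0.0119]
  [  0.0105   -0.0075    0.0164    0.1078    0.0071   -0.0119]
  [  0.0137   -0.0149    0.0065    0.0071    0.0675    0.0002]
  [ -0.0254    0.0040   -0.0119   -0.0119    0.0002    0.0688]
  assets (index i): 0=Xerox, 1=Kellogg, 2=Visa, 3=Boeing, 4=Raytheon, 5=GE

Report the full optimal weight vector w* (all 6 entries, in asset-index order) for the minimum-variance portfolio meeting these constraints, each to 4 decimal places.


0.1335  0.0200  0.2833  0.0825  0.1297  0.3511

x=Σ⁻¹μ = [0.8346  0.0496  2.1467  0.5558  0.9023  2.5142]
y=Σ⁻¹𝟙 = [18.7496  8.7556  10.1983  8.4483  10.9998  24.1412]
a=μᵀx=0.762784  b=𝟙ᵀx=7.003203  c=𝟙ᵀy=81.292787  D=ac−b²=12.963946
λ₁=(c·0.106−b)/D = (81.292787·0.106−7.003203)/12.963946 = 0.124486
λ₂=(a−b·0.106)/D = (0.762784−7.003203·0.106)/12.963946 = 0.001577
w* = 0.124486·x + 0.001577·y:
  w_0 = 0.124486·0.8346 + 0.001577·18.7496 = 0.1335  (Xerox)
  w_1 = 0.124486·0.0496 + 0.001577·8.7556 = 0.0200  (Kellogg)
  w_2 = 0.124486·2.1467 + 0.001577·10.1983 = 0.2833  (Visa)
  w_3 = 0.124486·0.5558 + 0.001577·8.4483 = 0.0825  (Boeing)
  w_4 = 0.124486·0.9023 + 0.001577·10.9998 = 0.1297  (Raytheon)
  w_5 = 0.124486·2.5142 + 0.001577·24.1412 = 0.3511  (GE)
Σw_i=1.0000  μᵀw=0.1060
σ²=wᵀΣw=λ₁·μ_p+λ₂ = 0.124486·0.106 + 0.001577 = 0.014773 ≈ 0.0148


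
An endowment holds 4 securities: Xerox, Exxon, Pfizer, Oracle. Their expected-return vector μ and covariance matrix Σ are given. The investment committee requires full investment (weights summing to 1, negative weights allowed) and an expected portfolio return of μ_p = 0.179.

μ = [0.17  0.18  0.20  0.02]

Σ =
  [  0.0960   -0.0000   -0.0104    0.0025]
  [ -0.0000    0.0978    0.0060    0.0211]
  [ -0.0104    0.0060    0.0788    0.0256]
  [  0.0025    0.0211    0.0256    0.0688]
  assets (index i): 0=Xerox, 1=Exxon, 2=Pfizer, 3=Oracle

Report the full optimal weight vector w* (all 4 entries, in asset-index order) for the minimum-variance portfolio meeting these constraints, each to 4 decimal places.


0.3265  0.2559  0.3838  0.0338

g=Σ⁻¹μ = [2.1571  1.9864  3.1855  -1.5822]
h=Σ⁻¹𝟙 = [11.4275  7.9132  11.1445  7.5460]
a=μᵀg=1.329731  b=𝟙ᵀg=5.746879  c=𝟙ᵀh=38.031206  D=ac−b²=17.544649
λ₁=(c·0.179−b)/D = (38.031206·0.179−5.746879)/17.544649 = 0.060458
λ₂=(a−b·0.179)/D = (1.329731−5.746879·0.179)/17.544649 = 0.017158
w* = 0.060458·g + 0.017158·h:
  w_0 = 0.060458·2.1571 + 0.017158·11.4275 = 0.3265  (Xerox)
  w_1 = 0.060458·1.9864 + 0.017158·7.9132 = 0.2559  (Exxon)
  w_2 = 0.060458·3.1855 + 0.017158·11.1445 = 0.3838  (Pfizer)
  w_3 = 0.060458·-1.5822 + 0.017158·7.5460 = 0.0338  (Oracle)
Σw_i=1.0000  μᵀw=0.1790
σ²=wᵀΣw=λ₁·μ_p+λ₂ = 0.060458·0.179 + 0.017158 = 0.027980 ≈ 0.0280


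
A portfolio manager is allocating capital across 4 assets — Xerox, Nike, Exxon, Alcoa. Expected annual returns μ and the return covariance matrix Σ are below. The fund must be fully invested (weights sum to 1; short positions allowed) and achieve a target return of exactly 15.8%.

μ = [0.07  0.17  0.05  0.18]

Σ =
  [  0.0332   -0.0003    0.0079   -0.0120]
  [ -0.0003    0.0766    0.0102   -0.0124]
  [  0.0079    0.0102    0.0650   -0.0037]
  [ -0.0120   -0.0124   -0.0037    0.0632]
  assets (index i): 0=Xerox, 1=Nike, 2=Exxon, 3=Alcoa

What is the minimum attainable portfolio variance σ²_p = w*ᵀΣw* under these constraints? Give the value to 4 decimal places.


0.0182

p=Σ⁻¹μ = [3.5899  2.8822  0.1141  4.1019]
q=Σ⁻¹𝟙 = [37.5942  16.2233  9.7905  26.7172]
a=μᵀp=1.485320  b=𝟙ᵀp=10.688178  c=𝟙ᵀq=90.325213  D=ac−b²=19.924732
λ₁=(c·0.158−b)/D = (90.325213·0.158−10.688178)/19.924732 = 0.179837
λ₂=(a−b·0.158)/D = (1.485320−10.688178·0.158)/19.924732 = -0.010209
w* = 0.179837·p + -0.010209·q:
  w_0 = 0.179837·3.5899 + -0.010209·37.5942 = 0.2618  (Xerox)
  w_1 = 0.179837·2.8822 + -0.010209·16.2233 = 0.3527  (Nike)
  w_2 = 0.179837·0.1141 + -0.010209·9.7905 = -0.0794  (Exxon)
  w_3 = 0.179837·4.1019 + -0.010209·26.7172 = 0.4649  (Alcoa)
Σw_i=1.0000  μᵀw=0.1580
σ²=wᵀΣw=λ₁·μ_p+λ₂ = 0.179837·0.158 + -0.010209 = 0.018205 ≈ 0.0182


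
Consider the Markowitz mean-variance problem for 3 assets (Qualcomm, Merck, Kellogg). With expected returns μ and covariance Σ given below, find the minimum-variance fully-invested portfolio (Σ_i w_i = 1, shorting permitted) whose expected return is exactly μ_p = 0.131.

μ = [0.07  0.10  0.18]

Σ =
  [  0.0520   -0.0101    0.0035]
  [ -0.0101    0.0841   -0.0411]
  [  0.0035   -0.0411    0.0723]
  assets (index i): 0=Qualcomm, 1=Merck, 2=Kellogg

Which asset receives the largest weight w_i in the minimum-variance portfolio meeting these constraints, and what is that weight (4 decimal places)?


Kellogg (0.4547)

u=Σ⁻¹μ = [1.7401  3.5636  4.4311]
v=Σ⁻¹𝟙 = [22.8786  28.8793  29.1406]
a=μᵀu=1.275765  b=𝟙ᵀu=9.734749  c=𝟙ᵀv=80.898599  D=ac−b²=8.442241
λ₁=(c·0.131−b)/D = (80.898599·0.131−9.734749)/8.442241 = 0.102220
λ₂=(a−b·0.131)/D = (1.275765−9.734749·0.131)/8.442241 = 0.000061
w* = 0.102220·u + 0.000061·v:
  w_0 = 0.102220·1.7401 + 0.000061·22.8786 = 0.1793  (Qualcomm)
  w_1 = 0.102220·3.5636 + 0.000061·28.8793 = 0.3660  (Merck)
  w_2 = 0.102220·4.4311 + 0.000061·29.1406 = 0.4547  (Kellogg)
Σw_i=1.0000  μᵀw=0.1310
σ²=wᵀΣw=λ₁·μ_p+λ₂ = 0.102220·0.131 + 0.000061 = 0.013452 ≈ 0.0135


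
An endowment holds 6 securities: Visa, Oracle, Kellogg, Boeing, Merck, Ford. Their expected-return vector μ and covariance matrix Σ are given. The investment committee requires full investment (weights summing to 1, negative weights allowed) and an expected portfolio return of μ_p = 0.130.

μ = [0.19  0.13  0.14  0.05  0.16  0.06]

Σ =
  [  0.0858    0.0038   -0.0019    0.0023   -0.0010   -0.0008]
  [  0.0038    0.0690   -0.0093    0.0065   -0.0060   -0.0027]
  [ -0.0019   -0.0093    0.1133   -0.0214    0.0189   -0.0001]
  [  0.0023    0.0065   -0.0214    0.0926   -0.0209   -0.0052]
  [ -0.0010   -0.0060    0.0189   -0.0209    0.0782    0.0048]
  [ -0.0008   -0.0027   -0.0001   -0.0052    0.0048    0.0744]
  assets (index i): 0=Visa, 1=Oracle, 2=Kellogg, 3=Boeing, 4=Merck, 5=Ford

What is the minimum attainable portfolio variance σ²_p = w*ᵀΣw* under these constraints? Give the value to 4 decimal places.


g=Σ⁻¹μ = [2.1540  2.0521  1.3006  1.1828  2.1808  0.8478]
h=Σ⁻¹𝟙 = [11.0764  15.6880  10.8633  16.1074  14.9343  14.3062]
a=μᵀg=1.317046  b=𝟙ᵀg=9.718060  c=𝟙ᵀh=82.975660  D=ac−b²=14.842081
λ₁=(c·0.130−b)/D = (82.975660·0.130−9.718060)/14.842081 = 0.072010
λ₂=(a−b·0.130)/D = (1.317046−9.718060·0.130)/14.842081 = 0.003618
w* = 0.072010·g + 0.003618·h:
  w_0 = 0.072010·2.1540 + 0.003618·11.0764 = 0.1952  (Visa)
  w_1 = 0.072010·2.0521 + 0.003618·15.6880 = 0.2045  (Oracle)
  w_2 = 0.072010·1.3006 + 0.003618·10.8633 = 0.1330  (Kellogg)
  w_3 = 0.072010·1.1828 + 0.003618·16.1074 = 0.1434  (Boeing)
  w_4 = 0.072010·2.1808 + 0.003618·14.9343 = 0.2111  (Merck)
  w_5 = 0.072010·0.8478 + 0.003618·14.3062 = 0.1128  (Ford)
Σw_i=1.0000  μᵀw=0.1300
σ²=wᵀΣw=λ₁·μ_p+λ₂ = 0.072010·0.130 + 0.003618 = 0.012979 ≈ 0.0130

0.0130


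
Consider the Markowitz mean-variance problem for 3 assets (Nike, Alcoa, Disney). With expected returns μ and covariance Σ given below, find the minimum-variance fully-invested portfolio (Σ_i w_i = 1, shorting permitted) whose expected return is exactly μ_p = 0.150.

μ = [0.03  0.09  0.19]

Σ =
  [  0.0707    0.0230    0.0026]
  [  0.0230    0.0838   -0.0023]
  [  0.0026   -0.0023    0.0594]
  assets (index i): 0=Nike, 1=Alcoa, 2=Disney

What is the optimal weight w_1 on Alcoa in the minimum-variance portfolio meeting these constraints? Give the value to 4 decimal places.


u=Σ⁻¹μ = [-0.0807  1.1853  3.2481]
v=Σ⁻¹𝟙 = [10.4278  9.5308  16.7476]
a=μᵀu=0.721390  b=𝟙ᵀu=4.352652  c=𝟙ᵀv=36.706234  D=ac−b²=7.533920
λ₁=(c·0.150−b)/D = (36.706234·0.150−4.352652)/7.533920 = 0.153079
λ₂=(a−b·0.150)/D = (0.721390−4.352652·0.150)/7.533920 = 0.009091
w* = 0.153079·u + 0.009091·v:
  w_0 = 0.153079·-0.0807 + 0.009091·10.4278 = 0.0824  (Nike)
  w_1 = 0.153079·1.1853 + 0.009091·9.5308 = 0.2681  (Alcoa)
  w_2 = 0.153079·3.2481 + 0.009091·16.7476 = 0.6495  (Disney)
Σw_i=1.0000  μᵀw=0.1500
σ²=wᵀΣw=λ₁·μ_p+λ₂ = 0.153079·0.150 + 0.009091 = 0.032053 ≈ 0.0321

0.2681


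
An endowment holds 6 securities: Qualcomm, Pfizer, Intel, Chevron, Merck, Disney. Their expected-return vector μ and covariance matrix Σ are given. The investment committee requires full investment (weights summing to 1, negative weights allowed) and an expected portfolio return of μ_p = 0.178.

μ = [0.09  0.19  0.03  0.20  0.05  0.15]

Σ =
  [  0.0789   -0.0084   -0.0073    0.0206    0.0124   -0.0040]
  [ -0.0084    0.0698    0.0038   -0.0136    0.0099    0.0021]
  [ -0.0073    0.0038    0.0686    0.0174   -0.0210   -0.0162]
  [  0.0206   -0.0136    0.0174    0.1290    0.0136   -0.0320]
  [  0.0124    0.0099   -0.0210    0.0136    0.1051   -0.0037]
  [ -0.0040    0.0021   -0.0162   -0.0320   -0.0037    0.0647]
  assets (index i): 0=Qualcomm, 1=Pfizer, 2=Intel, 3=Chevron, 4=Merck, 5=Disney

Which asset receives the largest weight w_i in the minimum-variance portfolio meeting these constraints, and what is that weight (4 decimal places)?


p=Σ⁻¹μ = [1.0609  3.2110  0.5831  2.5600  -0.0368  3.6898]
q=Σ⁻¹𝟙 = [13.4251  14.2604  22.4041  9.6021  10.7650  26.7975]
a=μᵀp=1.786707  b=𝟙ᵀp=11.068143  c=𝟙ᵀq=97.254113  D=ac−b²=51.260795
λ₁=(c·0.178−b)/D = (97.254113·0.178−11.068143)/51.260795 = 0.121791
λ₂=(a−b·0.178)/D = (1.786707−11.068143·0.178)/51.260795 = -0.003578
w* = 0.121791·p + -0.003578·q:
  w_0 = 0.121791·1.0609 + -0.003578·13.4251 = 0.0812  (Qualcomm)
  w_1 = 0.121791·3.2110 + -0.003578·14.2604 = 0.3400  (Pfizer)
  w_2 = 0.121791·0.5831 + -0.003578·22.4041 = -0.0091  (Intel)
  w_3 = 0.121791·2.5600 + -0.003578·9.6021 = 0.2774  (Chevron)
  w_4 = 0.121791·-0.0368 + -0.003578·10.7650 = -0.0430  (Merck)
  w_5 = 0.121791·3.6898 + -0.003578·26.7975 = 0.3535  (Disney)
Σw_i=1.0000  μᵀw=0.1780
σ²=wᵀΣw=λ₁·μ_p+λ₂ = 0.121791·0.178 + -0.003578 = 0.018101 ≈ 0.0181

Disney (0.3535)


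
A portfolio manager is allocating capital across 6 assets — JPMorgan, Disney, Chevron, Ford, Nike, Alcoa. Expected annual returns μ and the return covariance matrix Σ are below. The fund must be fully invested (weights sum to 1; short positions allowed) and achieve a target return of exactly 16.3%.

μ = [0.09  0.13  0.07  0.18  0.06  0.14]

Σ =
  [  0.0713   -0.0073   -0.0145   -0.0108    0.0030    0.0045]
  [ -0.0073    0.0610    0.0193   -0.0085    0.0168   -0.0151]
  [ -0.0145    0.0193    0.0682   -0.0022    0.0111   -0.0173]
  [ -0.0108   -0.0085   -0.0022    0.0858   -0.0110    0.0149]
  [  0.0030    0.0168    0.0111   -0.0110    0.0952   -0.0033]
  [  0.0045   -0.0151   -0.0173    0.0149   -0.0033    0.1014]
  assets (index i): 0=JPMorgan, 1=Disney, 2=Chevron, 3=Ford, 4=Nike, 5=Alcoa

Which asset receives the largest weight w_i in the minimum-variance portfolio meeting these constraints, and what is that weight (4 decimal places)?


p=Σ⁻¹μ = [2.0187  2.6506  1.1232  2.4158  0.3002  1.5322]
q=Σ⁻¹𝟙 = [20.3410  16.7282  16.7033  15.0764  7.1326  12.3168]
a=μᵀp=1.272246  b=𝟙ᵀp=10.040669  c=𝟙ᵀq=88.298478  D=ac−b²=11.522322
λ₁=(c·0.163−b)/D = (88.298478·0.163−10.040669)/11.522322 = 0.377700
λ₂=(a−b·0.163)/D = (1.272246−10.040669·0.163)/11.522322 = -0.031624
w* = 0.377700·p + -0.031624·q:
  w_0 = 0.377700·2.0187 + -0.031624·20.3410 = 0.1192  (JPMorgan)
  w_1 = 0.377700·2.6506 + -0.031624·16.7282 = 0.4721  (Disney)
  w_2 = 0.377700·1.1232 + -0.031624·16.7033 = -0.1040  (Chevron)
  w_3 = 0.377700·2.4158 + -0.031624·15.0764 = 0.4357  (Ford)
  w_4 = 0.377700·0.3002 + -0.031624·7.1326 = -0.1122  (Nike)
  w_5 = 0.377700·1.5322 + -0.031624·12.3168 = 0.1892  (Alcoa)
Σw_i=1.0000  μᵀw=0.1630
σ²=wᵀΣw=λ₁·μ_p+λ₂ = 0.377700·0.163 + -0.031624 = 0.029941 ≈ 0.0299

Disney (0.4721)


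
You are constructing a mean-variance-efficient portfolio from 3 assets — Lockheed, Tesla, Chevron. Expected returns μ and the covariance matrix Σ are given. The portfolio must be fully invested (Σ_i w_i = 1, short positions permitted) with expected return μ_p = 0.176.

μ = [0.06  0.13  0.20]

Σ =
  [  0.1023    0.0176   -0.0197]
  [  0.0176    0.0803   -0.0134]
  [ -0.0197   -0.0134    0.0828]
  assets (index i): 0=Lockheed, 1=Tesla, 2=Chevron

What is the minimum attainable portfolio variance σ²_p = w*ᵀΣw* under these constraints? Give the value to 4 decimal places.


g=Σ⁻¹μ = [0.8176  1.9273  2.9219]
h=Σ⁻¹𝟙 = [10.7800  12.8818  16.7269]
a=μᵀg=0.883986  b=𝟙ᵀg=5.666811  c=𝟙ᵀh=40.388731  D=ac−b²=3.590321
λ₁=(c·0.176−b)/D = (40.388731·0.176−5.666811)/3.590321 = 0.401525
λ₂=(a−b·0.176)/D = (0.883986−5.666811·0.176)/3.590321 = -0.031577
w* = 0.401525·g + -0.031577·h:
  w_0 = 0.401525·0.8176 + -0.031577·10.7800 = -0.0121  (Lockheed)
  w_1 = 0.401525·1.9273 + -0.031577·12.8818 = 0.3671  (Tesla)
  w_2 = 0.401525·2.9219 + -0.031577·16.7269 = 0.6450  (Chevron)
Σw_i=1.0000  μᵀw=0.1760
σ²=wᵀΣw=λ₁·μ_p+λ₂ = 0.401525·0.176 + -0.031577 = 0.039091 ≈ 0.0391

0.0391


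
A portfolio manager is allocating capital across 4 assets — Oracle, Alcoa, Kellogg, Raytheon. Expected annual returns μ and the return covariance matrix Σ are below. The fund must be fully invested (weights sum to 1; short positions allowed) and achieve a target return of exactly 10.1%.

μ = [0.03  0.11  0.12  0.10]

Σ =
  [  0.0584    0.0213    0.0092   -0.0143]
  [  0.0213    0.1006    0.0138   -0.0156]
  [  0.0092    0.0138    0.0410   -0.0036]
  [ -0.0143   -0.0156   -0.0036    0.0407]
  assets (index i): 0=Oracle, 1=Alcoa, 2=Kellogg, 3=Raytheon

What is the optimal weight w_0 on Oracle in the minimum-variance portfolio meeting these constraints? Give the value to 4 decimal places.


g=Σ⁻¹μ = [0.4800  1.1292  2.7288  3.2998]
h=Σ⁻¹𝟙 = [19.7391  8.6598  20.2614  36.6168]
a=μᵀg=0.796048  b=𝟙ᵀg=7.637786  c=𝟙ᵀh=85.276966  D=ac−b²=9.548772
λ₁=(c·0.101−b)/D = (85.276966·0.101−7.637786)/9.548772 = 0.102127
λ₂=(a−b·0.101)/D = (0.796048−7.637786·0.101)/9.548772 = 0.002580
w* = 0.102127·g + 0.002580·h:
  w_0 = 0.102127·0.4800 + 0.002580·19.7391 = 0.0999  (Oracle)
  w_1 = 0.102127·1.1292 + 0.002580·8.6598 = 0.1377  (Alcoa)
  w_2 = 0.102127·2.7288 + 0.002580·20.2614 = 0.3309  (Kellogg)
  w_3 = 0.102127·3.2998 + 0.002580·36.6168 = 0.4315  (Raytheon)
Σw_i=1.0000  μᵀw=0.1010
σ²=wᵀΣw=λ₁·μ_p+λ₂ = 0.102127·0.101 + 0.002580 = 0.012894 ≈ 0.0129

0.0999


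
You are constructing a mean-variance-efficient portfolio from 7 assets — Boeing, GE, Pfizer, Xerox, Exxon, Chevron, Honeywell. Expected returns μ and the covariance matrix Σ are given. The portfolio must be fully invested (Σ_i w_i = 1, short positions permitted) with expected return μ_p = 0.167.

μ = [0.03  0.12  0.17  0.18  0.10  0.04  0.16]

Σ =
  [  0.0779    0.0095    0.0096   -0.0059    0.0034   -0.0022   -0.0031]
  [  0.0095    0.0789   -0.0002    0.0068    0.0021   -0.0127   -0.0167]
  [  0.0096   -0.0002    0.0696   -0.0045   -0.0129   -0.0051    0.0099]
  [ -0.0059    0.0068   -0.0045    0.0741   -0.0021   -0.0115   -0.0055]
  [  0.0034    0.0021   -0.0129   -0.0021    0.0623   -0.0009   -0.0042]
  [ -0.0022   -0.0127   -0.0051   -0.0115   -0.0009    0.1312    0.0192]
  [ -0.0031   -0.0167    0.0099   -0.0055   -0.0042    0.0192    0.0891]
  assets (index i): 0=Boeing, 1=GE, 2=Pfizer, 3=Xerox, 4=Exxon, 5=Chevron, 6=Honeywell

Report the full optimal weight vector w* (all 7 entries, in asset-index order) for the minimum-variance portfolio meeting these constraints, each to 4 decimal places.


-0.1082  0.1476  0.2992  0.2830  0.1853  -0.0108  0.2039

x=Σ⁻¹μ = [0.0250  1.7314  2.8194  2.7421  2.3624  0.5508  1.9698]
y=Σ⁻¹𝟙 = [10.2839  13.6035  16.7750  17.0490  20.0406  9.6108  12.1930]
a=μᵀx=1.754831  b=𝟙ᵀx=12.200894  c=𝟙ᵀy=99.555929  D=ac−b²=25.841996
λ₁=(c·0.167−b)/D = (99.555929·0.167−12.200894)/25.841996 = 0.171231
λ₂=(a−b·0.167)/D = (1.754831−12.200894·0.167)/25.841996 = -0.010940
w* = 0.171231·x + -0.010940·y:
  w_0 = 0.171231·0.0250 + -0.010940·10.2839 = -0.1082  (Boeing)
  w_1 = 0.171231·1.7314 + -0.010940·13.6035 = 0.1476  (GE)
  w_2 = 0.171231·2.8194 + -0.010940·16.7750 = 0.2992  (Pfizer)
  w_3 = 0.171231·2.7421 + -0.010940·17.0490 = 0.2830  (Xerox)
  w_4 = 0.171231·2.3624 + -0.010940·20.0406 = 0.1853  (Exxon)
  w_5 = 0.171231·0.5508 + -0.010940·9.6108 = -0.0108  (Chevron)
  w_6 = 0.171231·1.9698 + -0.010940·12.1930 = 0.2039  (Honeywell)
Σw_i=1.0000  μᵀw=0.1670
σ²=wᵀΣw=λ₁·μ_p+λ₂ = 0.171231·0.167 + -0.010940 = 0.017655 ≈ 0.0177


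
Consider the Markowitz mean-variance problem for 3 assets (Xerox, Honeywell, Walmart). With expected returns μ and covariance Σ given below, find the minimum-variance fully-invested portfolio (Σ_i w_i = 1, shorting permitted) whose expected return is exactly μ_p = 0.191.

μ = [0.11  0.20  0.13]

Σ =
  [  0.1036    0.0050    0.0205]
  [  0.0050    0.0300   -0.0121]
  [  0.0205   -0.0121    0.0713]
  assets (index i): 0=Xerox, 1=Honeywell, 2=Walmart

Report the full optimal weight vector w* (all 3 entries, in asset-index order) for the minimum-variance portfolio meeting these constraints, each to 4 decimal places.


g=Σ⁻¹μ = [0.0552  7.9292  3.1530]
h=Σ⁻¹𝟙 = [3.7589  40.7146  19.8540]
a=μᵀg=2.001805  b=𝟙ᵀg=11.137423  c=𝟙ᵀh=64.327509  D=ac−b²=4.728959
λ₁=(c·0.191−b)/D = (64.327509·0.191−11.137423)/4.728959 = 0.242999
λ₂=(a−b·0.191)/D = (2.001805−11.137423·0.191)/4.728959 = -0.026526
w* = 0.242999·g + -0.026526·h:
  w_0 = 0.242999·0.0552 + -0.026526·3.7589 = -0.0863  (Xerox)
  w_1 = 0.242999·7.9292 + -0.026526·40.7146 = 0.8468  (Honeywell)
  w_2 = 0.242999·3.1530 + -0.026526·19.8540 = 0.2395  (Walmart)
Σw_i=1.0000  μᵀw=0.1910
σ²=wᵀΣw=λ₁·μ_p+λ₂ = 0.242999·0.191 + -0.026526 = 0.019886 ≈ 0.0199

-0.0863  0.8468  0.2395
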